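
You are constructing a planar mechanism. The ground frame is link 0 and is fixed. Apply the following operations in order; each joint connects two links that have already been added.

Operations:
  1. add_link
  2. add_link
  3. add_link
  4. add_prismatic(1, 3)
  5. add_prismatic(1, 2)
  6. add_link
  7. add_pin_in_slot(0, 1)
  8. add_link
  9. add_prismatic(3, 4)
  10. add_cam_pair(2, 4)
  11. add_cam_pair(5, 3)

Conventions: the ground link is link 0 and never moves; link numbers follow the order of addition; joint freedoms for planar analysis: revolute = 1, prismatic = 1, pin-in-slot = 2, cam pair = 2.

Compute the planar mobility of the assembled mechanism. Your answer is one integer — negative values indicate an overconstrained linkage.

(L,J1,J2)=(1,0,0); link0 fixed
link1: (2,0,0)
link2: (3,0,0)
link3: (4,0,0)
P 1-3 [J1]: (4,1,0)
P 1-2 [J1]: (4,2,0)
link4: (5,2,0)
PS 0-1 [J2]: (5,2,1)
link5: (6,2,1)
P 3-4 [J1]: (6,3,1)
C 2-4 [J2]: (6,3,2)
C 5-3 [J2]: (6,3,3)
Grübler: 3·5 − 2·3 − 3 = 6

M = 6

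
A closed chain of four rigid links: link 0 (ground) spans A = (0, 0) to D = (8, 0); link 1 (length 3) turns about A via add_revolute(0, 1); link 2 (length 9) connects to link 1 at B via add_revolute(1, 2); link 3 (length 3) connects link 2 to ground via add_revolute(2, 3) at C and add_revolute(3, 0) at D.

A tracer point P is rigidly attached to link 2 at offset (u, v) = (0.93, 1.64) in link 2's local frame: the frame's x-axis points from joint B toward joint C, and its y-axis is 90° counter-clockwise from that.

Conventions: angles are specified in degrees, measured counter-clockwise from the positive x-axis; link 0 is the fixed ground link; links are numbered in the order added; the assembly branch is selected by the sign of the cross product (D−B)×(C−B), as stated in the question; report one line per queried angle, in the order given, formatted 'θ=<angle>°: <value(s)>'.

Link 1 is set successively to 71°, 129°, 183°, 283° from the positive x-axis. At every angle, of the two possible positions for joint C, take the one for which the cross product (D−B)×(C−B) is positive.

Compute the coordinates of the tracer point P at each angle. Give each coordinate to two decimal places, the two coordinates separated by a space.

A=(0,0), D=(8.00,0)
θ=71°: B = A + 3.00·(cos71°, sin71°) = (0.9767, 2.8366)
θ=71°: |BD| = 7.5745
θ=71°: circle(B,9.00) ∩ circle(D,3.00): a=8.5400, h=2.8404
θ=71°:   candidates: C₊=(9.9590,2.2721) cross=21.514; C₋=(7.8316,-2.9953) cross=-21.514
θ=71°:   branch + wants cross > 0 → take C=(9.9590,2.2721) (cross=21.514)
θ=71°: ex = (C−B)/|BC| = (0.9980,-0.0627); ey = (0.0627,0.9980)
θ=71°: P = B + 0.93·ex + 1.64·ey = (2.0077,4.4150)
θ=129°: B = A + 3.00·(cos129°, sin129°) = (-1.8880, 2.3314)
θ=129°: |BD| = 10.1591
θ=129°: circle(B,9.00) ∩ circle(D,3.00): a=8.6232, h=2.5770
θ=129°:   candidates: C₊=(7.0965,2.8607) cross=26.180; C₋=(5.9137,-2.1557) cross=-26.180
θ=129°:   branch + wants cross > 0 → take C=(7.0965,2.8607) (cross=26.180)
θ=129°: ex = (C−B)/|BC| = (0.9983,0.0588); ey = (-0.0588,0.9983)
θ=129°: P = B + 0.93·ex + 1.64·ey = (-1.0560,4.0233)
θ=183°: B = A + 3.00·(cos183°, sin183°) = (-2.9959, -0.1570)
θ=183°: |BD| = 10.9970
θ=183°: circle(B,9.00) ∩ circle(D,3.00): a=8.7721, h=2.0124
θ=183°:   candidates: C₊=(5.7466,1.9805) cross=22.131; C₋=(5.8041,-2.0440) cross=-22.131
θ=183°:   branch + wants cross > 0 → take C=(5.7466,1.9805) (cross=22.131)
θ=183°: ex = (C−B)/|BC| = (0.9714,0.2375); ey = (-0.2375,0.9714)
θ=183°: P = B + 0.93·ex + 1.64·ey = (-2.4820,1.6569)
θ=283°: B = A + 3.00·(cos283°, sin283°) = (0.6749, -2.9231)
θ=283°: |BD| = 7.8868
θ=283°: circle(B,9.00) ∩ circle(D,3.00): a=8.5080, h=2.9350
θ=283°:   candidates: C₊=(7.4891,2.9562) cross=23.148; C₋=(9.6647,-2.4958) cross=-23.148
θ=283°:   branch + wants cross > 0 → take C=(7.4891,2.9562) (cross=23.148)
θ=283°: ex = (C−B)/|BC| = (0.7571,0.6533); ey = (-0.6533,0.7571)
θ=283°: P = B + 0.93·ex + 1.64·ey = (0.3077,-1.0739)

θ=71°: 2.01 4.41
θ=129°: -1.06 4.02
θ=183°: -2.48 1.66
θ=283°: 0.31 -1.07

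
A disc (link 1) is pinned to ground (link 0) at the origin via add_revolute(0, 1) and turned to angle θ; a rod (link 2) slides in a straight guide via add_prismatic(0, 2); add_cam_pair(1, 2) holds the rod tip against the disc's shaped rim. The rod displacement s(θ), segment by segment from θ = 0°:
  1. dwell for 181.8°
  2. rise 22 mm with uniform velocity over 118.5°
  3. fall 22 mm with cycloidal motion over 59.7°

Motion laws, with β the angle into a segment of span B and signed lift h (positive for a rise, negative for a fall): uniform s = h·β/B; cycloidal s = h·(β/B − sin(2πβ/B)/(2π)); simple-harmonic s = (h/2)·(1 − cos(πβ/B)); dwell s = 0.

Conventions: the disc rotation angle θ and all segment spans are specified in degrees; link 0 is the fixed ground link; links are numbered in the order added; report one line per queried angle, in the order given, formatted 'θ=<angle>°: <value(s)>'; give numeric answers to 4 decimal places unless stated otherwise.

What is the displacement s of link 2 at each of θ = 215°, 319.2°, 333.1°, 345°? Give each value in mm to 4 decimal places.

segment 1 (0° to 181.8°, dwell): s unchanged at 0.0000
θ = 215° falls in segment 2 (181.8° to 300.3°, uniform, h = 22): β = 215 − 181.8 = 33.2°, B = 118.5°; Δs = 22·33.2/118.5 = 6.1637; s = 0.0000 + 6.1637 = 6.1637
segment 2 (181.8° to 300.3°, uniform, h = 22) is passed completely: s = 0.0000 + (22) = 22.0000
θ = 319.2° falls in segment 3 (300.3° to 360°, cycloidal, h = -22): β = 319.2 − 300.3 = 18.9°, B = 59.7°; Δs = -22·(0.3166 − sin(2π·0.3166)/(2π)) = -3.7654; s = 22.0000 − 3.7654 = 18.2346
θ = 333.1° falls in segment 3 (300.3° to 360°, cycloidal, h = -22): β = 333.1 − 300.3 = 32.8°, B = 59.7°; Δs = -22·(0.5494 − sin(2π·0.5494)/(2π)) = -13.1568; s = 22.0000 − 13.1568 = 8.8432
θ = 345° falls in segment 3 (300.3° to 360°, cycloidal, h = -22): β = 345 − 300.3 = 44.7°, B = 59.7°; Δs = -22·(0.7487 − sin(2π·0.7487)/(2π)) = -19.9737; s = 22.0000 − 19.9737 = 2.0263

θ=215°: 6.1637
θ=319.2°: 18.2346
θ=333.1°: 8.8432
θ=345°: 2.0263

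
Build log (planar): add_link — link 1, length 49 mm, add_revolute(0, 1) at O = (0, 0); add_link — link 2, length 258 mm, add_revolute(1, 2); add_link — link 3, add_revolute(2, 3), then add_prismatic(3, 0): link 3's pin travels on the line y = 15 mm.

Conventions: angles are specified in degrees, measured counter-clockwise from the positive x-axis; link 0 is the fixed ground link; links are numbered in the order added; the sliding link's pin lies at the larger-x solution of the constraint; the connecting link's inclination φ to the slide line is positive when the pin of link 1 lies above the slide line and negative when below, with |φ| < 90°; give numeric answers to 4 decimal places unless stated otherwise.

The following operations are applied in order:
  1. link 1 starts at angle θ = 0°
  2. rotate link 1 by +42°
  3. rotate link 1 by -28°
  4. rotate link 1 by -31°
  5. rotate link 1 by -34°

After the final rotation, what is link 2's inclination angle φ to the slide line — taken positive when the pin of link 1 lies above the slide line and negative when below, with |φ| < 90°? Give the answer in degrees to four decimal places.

geometry: r = 49 mm, L = 258 mm, e = 15 mm; θ starts at 0°
rotate link 1 by +42°: θ ← 0° +42° = 42°
rotate link 1 by -28°: θ ← 42° -28° = 14°
rotate link 1 by -31°: θ ← 14° -31° = -17°
rotate link 1 by -34°: θ ← -17° -34° = -51°
h = r sin θ − e = -38.080152 − 15 = -53.080152
sin φ = h / L = -53.080152 / 258 = -0.20573702
φ = arcsin(-0.20573702) = -11.872647°

-11.8726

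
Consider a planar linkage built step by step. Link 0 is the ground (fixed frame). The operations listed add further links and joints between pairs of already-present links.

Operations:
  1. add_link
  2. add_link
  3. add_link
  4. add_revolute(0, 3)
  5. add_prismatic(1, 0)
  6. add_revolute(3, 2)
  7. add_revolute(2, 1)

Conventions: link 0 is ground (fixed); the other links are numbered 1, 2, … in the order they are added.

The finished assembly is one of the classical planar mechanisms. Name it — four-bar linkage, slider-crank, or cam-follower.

links: 4 (incl. ground); joints: 3 revolute, 1 prismatic, 0 higher (cam) pair, forming one closed loop
4 links, 3 revolutes + 1 prismatic in one loop → slider-crank

slider-crank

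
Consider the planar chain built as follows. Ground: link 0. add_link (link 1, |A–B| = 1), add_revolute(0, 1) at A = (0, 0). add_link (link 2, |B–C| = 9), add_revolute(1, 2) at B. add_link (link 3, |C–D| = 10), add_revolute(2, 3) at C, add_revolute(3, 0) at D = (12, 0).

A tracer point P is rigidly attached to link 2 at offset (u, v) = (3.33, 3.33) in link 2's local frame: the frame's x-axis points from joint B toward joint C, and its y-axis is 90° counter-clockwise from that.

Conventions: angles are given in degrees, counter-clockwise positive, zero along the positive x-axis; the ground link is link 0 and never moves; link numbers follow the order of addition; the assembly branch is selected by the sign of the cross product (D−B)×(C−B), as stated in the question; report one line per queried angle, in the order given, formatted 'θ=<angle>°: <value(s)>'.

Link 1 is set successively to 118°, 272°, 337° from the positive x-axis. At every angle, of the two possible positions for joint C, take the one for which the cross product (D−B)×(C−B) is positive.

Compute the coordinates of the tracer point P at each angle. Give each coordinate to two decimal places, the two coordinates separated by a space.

A=(0,0), D=(12.00,0)
θ=118°: B = A + 1.00·(cos118°, sin118°) = (-0.4695, 0.8829)
θ=118°: |BD| = 12.5007
θ=118°: circle(B,9.00) ∩ circle(D,10.00): a=5.4904, h=7.1313
θ=118°:   candidates: C₊=(5.5109,7.6087) cross=89.146; C₋=(4.5035,-6.6184) cross=-89.146
θ=118°:   branch + wants cross > 0 → take C=(5.5109,7.6087) (cross=89.146)
θ=118°: ex = (C−B)/|BC| = (0.6645,0.7473); ey = (-0.7473,0.6645)
θ=118°: P = B + 3.33·ex + 3.33·ey = (-0.7452,5.5842)
θ=272°: B = A + 1.00·(cos272°, sin272°) = (0.0349, -0.9994)
θ=272°: |BD| = 12.0068
θ=272°: circle(B,9.00) ∩ circle(D,10.00): a=5.2122, h=7.3371
θ=272°:   candidates: C₊=(4.6183,6.7461) cross=88.095; C₋=(5.8397,-7.8772) cross=-88.095
θ=272°:   branch + wants cross > 0 → take C=(4.6183,6.7461) (cross=88.095)
θ=272°: ex = (C−B)/|BC| = (0.5093,0.8606); ey = (-0.8606,0.5093)
θ=272°: P = B + 3.33·ex + 3.33·ey = (-1.1351,3.5623)
θ=337°: B = A + 1.00·(cos337°, sin337°) = (0.9205, -0.3907)
θ=337°: |BD| = 11.0864
θ=337°: circle(B,9.00) ∩ circle(D,10.00): a=4.6863, h=7.6837
θ=337°:   candidates: C₊=(5.3331,7.4533) cross=85.184; C₋=(5.8747,-7.9045) cross=-85.184
θ=337°:   branch + wants cross > 0 → take C=(5.3331,7.4533) (cross=85.184)
θ=337°: ex = (C−B)/|BC| = (0.4903,0.8716); ey = (-0.8716,0.4903)
θ=337°: P = B + 3.33·ex + 3.33·ey = (-0.3491,4.1442)

θ=118°: -0.75 5.58
θ=272°: -1.14 3.56
θ=337°: -0.35 4.14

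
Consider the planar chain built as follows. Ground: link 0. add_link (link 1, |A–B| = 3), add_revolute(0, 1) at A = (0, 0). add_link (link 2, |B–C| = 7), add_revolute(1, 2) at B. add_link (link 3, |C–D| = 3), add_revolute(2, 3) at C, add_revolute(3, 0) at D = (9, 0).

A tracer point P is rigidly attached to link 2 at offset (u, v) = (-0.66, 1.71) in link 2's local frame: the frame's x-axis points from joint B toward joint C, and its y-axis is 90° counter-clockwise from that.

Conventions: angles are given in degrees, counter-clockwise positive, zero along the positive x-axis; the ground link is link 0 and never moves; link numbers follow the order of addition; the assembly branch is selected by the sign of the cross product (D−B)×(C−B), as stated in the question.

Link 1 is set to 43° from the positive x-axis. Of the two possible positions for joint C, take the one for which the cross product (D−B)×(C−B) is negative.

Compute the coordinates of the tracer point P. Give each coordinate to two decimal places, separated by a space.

A=(0,0), D=(9.00,0)
B = A + 3.00·(cos43°, sin43°) = (2.1941, 2.0460)
|BD| = 7.1068
circle(B,7.00) ∩ circle(D,3.00): a=6.3676, h=2.9075
  candidates: C₊=(9.1291,2.9972) cross=20.663; C₋=(7.4550,-2.5716) cross=-20.663
  branch - wants cross < 0 → take C=(7.4550,-2.5716) (cross=-20.663)
ex = (C−B)/|BC| = (0.7516,-0.6597); ey = (0.6597,0.7516)
P = B + -0.66·ex + 1.71·ey = (2.8260,3.7665)

2.83 3.77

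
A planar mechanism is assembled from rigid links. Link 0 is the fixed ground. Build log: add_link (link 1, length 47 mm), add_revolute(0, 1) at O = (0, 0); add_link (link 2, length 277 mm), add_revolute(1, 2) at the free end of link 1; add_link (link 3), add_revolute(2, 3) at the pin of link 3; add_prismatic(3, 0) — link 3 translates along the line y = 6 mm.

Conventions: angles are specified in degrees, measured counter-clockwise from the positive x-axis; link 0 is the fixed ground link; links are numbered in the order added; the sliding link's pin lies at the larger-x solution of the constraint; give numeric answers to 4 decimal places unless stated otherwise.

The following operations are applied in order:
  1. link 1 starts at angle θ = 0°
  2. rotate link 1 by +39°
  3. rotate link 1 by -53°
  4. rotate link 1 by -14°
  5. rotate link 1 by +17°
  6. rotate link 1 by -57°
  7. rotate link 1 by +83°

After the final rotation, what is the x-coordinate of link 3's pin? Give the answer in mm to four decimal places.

geometry: r = 47 mm, L = 277 mm, e = 6 mm; θ starts at 0°
rotate link 1 by +39°: θ ← 0° +39° = 39°
rotate link 1 by -53°: θ ← 39° -53° = -14°
rotate link 1 by -14°: θ ← -14° -14° = -28°
rotate link 1 by +17°: θ ← -28° +17° = -11°
rotate link 1 by -57°: θ ← -11° -57° = -68°
rotate link 1 by +83°: θ ← -68° +83° = 15°
crank pin P = (r cos θ, r sin θ) = (45.398514, 12.164495)
h = r sin θ − e = 12.164495 − 6 = 6.164495
x = r cos θ + √(L² − h²) = 45.398514 + 276.931398 = 322.329911

322.3299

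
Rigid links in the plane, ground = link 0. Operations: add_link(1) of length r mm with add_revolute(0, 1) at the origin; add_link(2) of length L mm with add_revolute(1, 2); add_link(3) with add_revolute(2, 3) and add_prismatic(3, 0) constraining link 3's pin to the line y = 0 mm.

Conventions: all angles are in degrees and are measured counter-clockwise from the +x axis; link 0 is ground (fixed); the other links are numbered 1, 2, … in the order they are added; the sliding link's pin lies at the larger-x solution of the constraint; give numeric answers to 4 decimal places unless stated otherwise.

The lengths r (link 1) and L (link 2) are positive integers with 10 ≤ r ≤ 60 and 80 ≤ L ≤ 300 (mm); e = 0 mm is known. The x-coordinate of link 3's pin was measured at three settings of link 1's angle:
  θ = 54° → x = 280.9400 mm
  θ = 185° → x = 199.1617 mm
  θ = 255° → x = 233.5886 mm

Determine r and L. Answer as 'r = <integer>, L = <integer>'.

constraint per measurement: (x − r cos θ)² + (r sin θ − e)² = L²
subtracting the θ₁ and θ₂ equations cancels the r² and L² terms:
r = (x₁² − x₂²) / (2[(x₁cos θ₁ + e sin θ₁) − (x₂cos θ₂ + e sin θ₂)]) = 54.0000 → r = 54
L² = (x₁ − r cos θ₁)² + (r sin θ₁ − e)² = 64008.9856 → L = 253.0000 → L = 253
check at θ₃=255°: x = 233.5886 (printed 233.5886) ✓

r = 54, L = 253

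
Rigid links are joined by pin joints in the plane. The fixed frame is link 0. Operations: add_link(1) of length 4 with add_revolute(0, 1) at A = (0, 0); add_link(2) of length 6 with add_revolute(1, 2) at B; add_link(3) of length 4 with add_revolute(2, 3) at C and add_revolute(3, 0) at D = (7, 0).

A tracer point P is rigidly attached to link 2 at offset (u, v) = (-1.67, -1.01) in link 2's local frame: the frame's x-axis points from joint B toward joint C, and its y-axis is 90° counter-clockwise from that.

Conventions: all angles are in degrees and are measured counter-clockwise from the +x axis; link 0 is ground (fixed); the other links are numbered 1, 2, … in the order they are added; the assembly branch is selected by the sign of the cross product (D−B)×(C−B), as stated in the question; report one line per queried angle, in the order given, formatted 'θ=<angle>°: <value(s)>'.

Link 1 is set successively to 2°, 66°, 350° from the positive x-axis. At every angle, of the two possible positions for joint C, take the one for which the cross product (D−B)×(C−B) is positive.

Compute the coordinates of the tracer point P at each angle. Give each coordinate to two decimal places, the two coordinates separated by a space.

A=(0,0), D=(7.00,0)
θ=2°: B = A + 4.00·(cos2°, sin2°) = (3.9976, 0.1396)
θ=2°: |BD| = 3.0057
θ=2°: circle(B,6.00) ∩ circle(D,4.00): a=4.8299, h=3.5598
θ=2°:   candidates: C₊=(8.9876,3.4713) cross=10.700; C₋=(8.6569,-3.6407) cross=-10.700
θ=2°:   branch + wants cross > 0 → take C=(8.9876,3.4713) (cross=10.700)
θ=2°: ex = (C−B)/|BC| = (0.8317,0.5553); ey = (-0.5553,0.8317)
θ=2°: P = B + -1.67·ex + -1.01·ey = (3.1695,-1.6277)
θ=66°: B = A + 4.00·(cos66°, sin66°) = (1.6269, 3.6542)
θ=66°: |BD| = 6.4979
θ=66°: circle(B,6.00) ∩ circle(D,4.00): a=4.7879, h=3.6161
θ=66°:   candidates: C₊=(7.6196,3.9517) cross=23.497; C₋=(3.5525,-2.0285) cross=-23.497
θ=66°:   branch + wants cross > 0 → take C=(7.6196,3.9517) (cross=23.497)
θ=66°: ex = (C−B)/|BC| = (0.9988,0.0496); ey = (-0.0496,0.9988)
θ=66°: P = B + -1.67·ex + -1.01·ey = (0.0091,2.5626)
θ=350°: B = A + 4.00·(cos350°, sin350°) = (3.9392, -0.6946)
θ=350°: |BD| = 3.1386
θ=350°: circle(B,6.00) ∩ circle(D,4.00): a=4.7554, h=3.6587
θ=350°:   candidates: C₊=(7.7671,3.9258) cross=11.483; C₋=(9.3864,-3.2101) cross=-11.483
θ=350°:   branch + wants cross > 0 → take C=(7.7671,3.9258) (cross=11.483)
θ=350°: ex = (C−B)/|BC| = (0.6380,0.7701); ey = (-0.7701,0.6380)
θ=350°: P = B + -1.67·ex + -1.01·ey = (3.6516,-2.6249)

θ=2°: 3.17 -1.63
θ=66°: 0.01 2.56
θ=350°: 3.65 -2.62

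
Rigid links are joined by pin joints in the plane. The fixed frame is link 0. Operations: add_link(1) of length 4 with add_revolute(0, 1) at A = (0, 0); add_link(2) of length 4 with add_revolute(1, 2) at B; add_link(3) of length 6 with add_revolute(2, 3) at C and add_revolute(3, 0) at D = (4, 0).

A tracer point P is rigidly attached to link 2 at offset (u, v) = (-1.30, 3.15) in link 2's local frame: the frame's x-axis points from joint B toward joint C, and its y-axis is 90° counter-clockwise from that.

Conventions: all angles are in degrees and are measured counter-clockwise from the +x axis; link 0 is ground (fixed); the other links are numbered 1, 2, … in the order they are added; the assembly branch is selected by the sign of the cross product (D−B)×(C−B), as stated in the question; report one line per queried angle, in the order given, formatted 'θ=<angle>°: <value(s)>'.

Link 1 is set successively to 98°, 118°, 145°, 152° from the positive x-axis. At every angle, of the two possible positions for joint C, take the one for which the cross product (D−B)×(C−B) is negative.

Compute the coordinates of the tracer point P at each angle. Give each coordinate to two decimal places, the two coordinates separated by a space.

A=(0,0), D=(4.00,0)
θ=98°: B = A + 4.00·(cos98°, sin98°) = (-0.5567, 3.9611)
θ=98°: |BD| = 6.0377
θ=98°: circle(B,4.00) ∩ circle(D,6.00): a=1.3626, h=3.7608
θ=98°:   candidates: C₊=(2.9389,5.9054) cross=22.706; C₋=(-1.9956,0.2289) cross=-22.706
θ=98°:   branch - wants cross < 0 → take C=(-1.9956,0.2289) (cross=-22.706)
θ=98°: ex = (C−B)/|BC| = (-0.3597,-0.9331); ey = (0.9331,-0.3597)
θ=98°: P = B + -1.30·ex + 3.15·ey = (2.8501,4.0409)
θ=118°: B = A + 4.00·(cos118°, sin118°) = (-1.8779, 3.5318)
θ=118°: |BD| = 6.8573
θ=118°: circle(B,4.00) ∩ circle(D,6.00): a=1.9704, h=3.4810
θ=118°:   candidates: C₊=(1.6039,5.5008) cross=23.871; C₋=(-1.9818,-0.4669) cross=-23.871
θ=118°:   branch - wants cross < 0 → take C=(-1.9818,-0.4669) (cross=-23.871)
θ=118°: ex = (C−B)/|BC| = (-0.0260,-0.9997); ey = (0.9997,-0.0260)
θ=118°: P = B + -1.30·ex + 3.15·ey = (1.3048,4.7495)
θ=145°: B = A + 4.00·(cos145°, sin145°) = (-3.2766, 2.2943)
θ=145°: |BD| = 7.6297
θ=145°: circle(B,4.00) ∩ circle(D,6.00): a=2.5042, h=3.1191
θ=145°:   candidates: C₊=(0.0496,4.5160) cross=23.798; C₋=(-1.8262,-1.4335) cross=-23.798
θ=145°:   branch - wants cross < 0 → take C=(-1.8262,-1.4335) (cross=-23.798)
θ=145°: ex = (C−B)/|BC| = (0.3626,-0.9319); ey = (0.9319,0.3626)
θ=145°: P = B + -1.30·ex + 3.15·ey = (-0.8123,4.6480)
θ=152°: B = A + 4.00·(cos152°, sin152°) = (-3.5318, 1.8779)
θ=152°: |BD| = 7.7624
θ=152°: circle(B,4.00) ∩ circle(D,6.00): a=2.5929, h=3.0458
θ=152°:   candidates: C₊=(-0.2791,4.2059) cross=23.642; C₋=(-1.7527,-1.7047) cross=-23.642
θ=152°:   branch - wants cross < 0 → take C=(-1.7527,-1.7047) (cross=-23.642)
θ=152°: ex = (C−B)/|BC| = (0.4448,-0.8956); ey = (0.8956,0.4448)
θ=152°: P = B + -1.30·ex + 3.15·ey = (-1.2887,4.4432)

θ=98°: 2.85 4.04
θ=118°: 1.30 4.75
θ=145°: -0.81 4.65
θ=152°: -1.29 4.44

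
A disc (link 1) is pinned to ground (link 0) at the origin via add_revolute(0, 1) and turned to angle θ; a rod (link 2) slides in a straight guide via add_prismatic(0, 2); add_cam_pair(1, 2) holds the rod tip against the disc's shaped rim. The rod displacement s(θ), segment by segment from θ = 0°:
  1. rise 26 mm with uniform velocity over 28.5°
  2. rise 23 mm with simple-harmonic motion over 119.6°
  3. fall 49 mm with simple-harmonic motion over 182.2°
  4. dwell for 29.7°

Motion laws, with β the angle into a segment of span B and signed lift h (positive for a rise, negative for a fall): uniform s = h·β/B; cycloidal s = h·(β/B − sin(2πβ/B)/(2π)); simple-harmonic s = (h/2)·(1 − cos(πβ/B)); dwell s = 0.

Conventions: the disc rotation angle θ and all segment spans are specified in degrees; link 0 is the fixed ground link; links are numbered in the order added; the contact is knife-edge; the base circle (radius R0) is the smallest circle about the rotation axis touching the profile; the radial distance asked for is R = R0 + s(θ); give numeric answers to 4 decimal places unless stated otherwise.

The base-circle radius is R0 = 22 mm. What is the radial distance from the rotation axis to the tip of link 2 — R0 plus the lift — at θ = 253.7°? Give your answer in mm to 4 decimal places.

segment 1 (0° to 28.5°, uniform, h = 26) is passed completely: s = 0.0000 + (26) = 26.0000
segment 2 (28.5° to 148.1°, simple-harmonic, h = 23) is passed completely: s = 26.0000 + (23) = 49.0000
θ = 253.7° falls in segment 3 (148.1° to 330.3°, simple-harmonic, h = -49): β = 253.7 − 148.1 = 105.6°, B = 182.2°; Δs = -49/2·(1 − cos(π·0.5796)) = -30.5618; s = 49.0000 − 30.5618 = 18.4382
R = R0 + s = 22 + 18.4382 = 40.4382

40.4382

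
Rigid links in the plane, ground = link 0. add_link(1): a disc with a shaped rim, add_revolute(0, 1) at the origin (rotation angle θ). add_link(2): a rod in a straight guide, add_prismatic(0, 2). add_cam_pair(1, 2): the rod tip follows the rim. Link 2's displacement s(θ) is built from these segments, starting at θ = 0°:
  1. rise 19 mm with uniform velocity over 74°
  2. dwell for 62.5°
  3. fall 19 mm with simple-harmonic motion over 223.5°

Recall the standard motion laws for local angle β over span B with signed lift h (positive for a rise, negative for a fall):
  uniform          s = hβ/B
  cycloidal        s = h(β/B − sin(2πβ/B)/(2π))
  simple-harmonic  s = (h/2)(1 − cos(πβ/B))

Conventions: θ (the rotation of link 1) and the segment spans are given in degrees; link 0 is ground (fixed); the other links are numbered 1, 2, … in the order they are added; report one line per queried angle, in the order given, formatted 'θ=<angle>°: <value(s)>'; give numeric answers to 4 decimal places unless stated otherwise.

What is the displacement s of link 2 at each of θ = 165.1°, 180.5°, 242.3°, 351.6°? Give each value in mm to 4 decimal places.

segment 1 (0° to 74°, uniform, h = 19) is passed completely: s = 0.0000 + (19) = 19.0000
segment 2 (74° to 136.5°, dwell): s unchanged at 19.0000
θ = 165.1° falls in segment 3 (136.5° to 360°, simple-harmonic, h = -19): β = 165.1 − 136.5 = 28.6°, B = 223.5°; Δs = -19/2·(1 − cos(π·0.1280)) = -0.7574; s = 19.0000 − 0.7574 = 18.2426
θ = 180.5° falls in segment 3 (136.5° to 360°, simple-harmonic, h = -19): β = 180.5 − 136.5 = 44°, B = 223.5°; Δs = -19/2·(1 − cos(π·0.1969)) = -1.7598; s = 19.0000 − 1.7598 = 17.2402
θ = 242.3° falls in segment 3 (136.5° to 360°, simple-harmonic, h = -19): β = 242.3 − 136.5 = 105.8°, B = 223.5°; Δs = -19/2·(1 − cos(π·0.4734)) = -8.7064; s = 19.0000 − 8.7064 = 10.2936
θ = 351.6° falls in segment 3 (136.5° to 360°, simple-harmonic, h = -19): β = 351.6 − 136.5 = 215.1°, B = 223.5°; Δs = -19/2·(1 − cos(π·0.9624)) = -18.9339; s = 19.0000 − 18.9339 = 0.0661

θ=165.1°: 18.2426
θ=180.5°: 17.2402
θ=242.3°: 10.2936
θ=351.6°: 0.0661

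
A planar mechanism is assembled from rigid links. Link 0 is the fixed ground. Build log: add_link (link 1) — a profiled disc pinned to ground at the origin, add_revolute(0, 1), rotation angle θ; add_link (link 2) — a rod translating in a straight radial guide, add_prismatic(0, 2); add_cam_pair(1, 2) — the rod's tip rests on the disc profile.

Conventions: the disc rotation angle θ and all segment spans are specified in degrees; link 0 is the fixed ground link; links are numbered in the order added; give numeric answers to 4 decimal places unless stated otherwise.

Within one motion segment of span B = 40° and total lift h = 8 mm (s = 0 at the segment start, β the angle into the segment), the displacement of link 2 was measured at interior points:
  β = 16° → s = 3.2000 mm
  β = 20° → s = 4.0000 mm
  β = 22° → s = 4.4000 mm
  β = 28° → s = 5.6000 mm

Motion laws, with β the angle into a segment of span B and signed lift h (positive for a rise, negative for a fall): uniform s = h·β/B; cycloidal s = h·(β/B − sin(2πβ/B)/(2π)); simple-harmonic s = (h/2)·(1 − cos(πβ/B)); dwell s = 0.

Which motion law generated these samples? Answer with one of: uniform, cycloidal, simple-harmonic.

candidates at β/B = r: uniform s = h·r (linear in β); cycloidal s = h·(r − sin(2πr)/(2π)); simple-harmonic s = (h/2)(1 − cos(πr))
β=16°: printed 3.2000 | uniform 3.2000, cycloidal 2.4516, simple-harmonic 2.7639
β=20°: printed 4.0000 | uniform 4.0000, cycloidal 4.0000, simple-harmonic 4.0000
β=22°: printed 4.4000 | uniform 4.4000, cycloidal 4.7935, simple-harmonic 4.6257
β=28°: printed 5.6000 | uniform 5.6000, cycloidal 6.8109, simple-harmonic 6.3511
only one law matches every sample → uniform

uniform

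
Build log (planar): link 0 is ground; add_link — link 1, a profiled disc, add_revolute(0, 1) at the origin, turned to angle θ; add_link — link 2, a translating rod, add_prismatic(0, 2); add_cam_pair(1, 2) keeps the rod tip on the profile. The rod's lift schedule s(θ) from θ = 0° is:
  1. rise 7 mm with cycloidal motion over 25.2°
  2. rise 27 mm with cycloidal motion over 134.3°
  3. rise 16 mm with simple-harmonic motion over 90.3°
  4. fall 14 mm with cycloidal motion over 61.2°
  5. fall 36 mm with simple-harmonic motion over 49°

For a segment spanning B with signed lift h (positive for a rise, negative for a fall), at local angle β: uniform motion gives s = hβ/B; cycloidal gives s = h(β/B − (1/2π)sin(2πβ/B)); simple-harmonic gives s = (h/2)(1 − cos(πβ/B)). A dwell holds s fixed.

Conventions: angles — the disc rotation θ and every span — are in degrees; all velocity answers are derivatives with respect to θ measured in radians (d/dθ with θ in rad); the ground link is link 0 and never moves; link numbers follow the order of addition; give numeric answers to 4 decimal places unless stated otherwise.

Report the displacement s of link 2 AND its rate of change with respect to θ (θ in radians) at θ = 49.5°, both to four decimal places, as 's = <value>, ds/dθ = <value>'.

seg 1 [0°–25.2°] cycloidal, h=7: full span → s += 7 → s = 7.0000
seg 2 [25.2°–159.5°] cycloidal, h=27: θ=49.5° here. β=24.3, B=134.3. 27·(0.1809 − sin(2π·0.1809)/(2π)) = 0.9864 → s = 7.9864
velocity in seg [25.2°–159.5°] (cycloidal), θ in radians: β = 24.3° = 0.4241 rad, B = 134.3° = 2.3440 rad; ds/dθ = (h/B)(1 − cos(2πβ/B)) = (27/2.3440)(1 − cos(2π·0.1809)) = 6.675906 mm/rad

s = 7.9864, ds/dθ = 6.6759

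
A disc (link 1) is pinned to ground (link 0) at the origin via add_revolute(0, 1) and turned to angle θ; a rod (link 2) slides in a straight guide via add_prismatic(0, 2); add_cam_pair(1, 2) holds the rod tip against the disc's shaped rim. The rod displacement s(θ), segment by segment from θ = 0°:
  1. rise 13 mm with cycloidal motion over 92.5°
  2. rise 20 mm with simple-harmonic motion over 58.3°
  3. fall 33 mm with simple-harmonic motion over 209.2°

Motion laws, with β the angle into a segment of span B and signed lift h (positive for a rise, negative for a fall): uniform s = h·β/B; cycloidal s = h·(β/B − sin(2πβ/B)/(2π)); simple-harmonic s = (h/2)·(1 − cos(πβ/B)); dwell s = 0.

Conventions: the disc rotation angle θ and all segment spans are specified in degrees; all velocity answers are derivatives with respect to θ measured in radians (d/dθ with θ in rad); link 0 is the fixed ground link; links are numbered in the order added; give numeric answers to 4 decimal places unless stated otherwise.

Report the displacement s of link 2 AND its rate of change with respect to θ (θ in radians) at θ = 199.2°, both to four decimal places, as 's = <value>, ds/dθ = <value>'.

segment 1 (0° to 92.5°, cycloidal, h = 13) is passed completely: s = 0.0000 + (13) = 13.0000
segment 2 (92.5° to 150.8°, simple-harmonic, h = 20) is passed completely: s = 13.0000 + (20) = 33.0000
θ = 199.2° falls in segment 3 (150.8° to 360°, simple-harmonic, h = -33): β = 199.2 − 150.8 = 48.4°, B = 209.2°; Δs = -33/2·(1 − cos(π·0.2314)) = -4.1698; s = 33.0000 − 4.1698 = 28.8302
velocity in seg [150.8°–360°] (simple-harmonic), θ in radians: β = 48.4° = 0.8447 rad, B = 209.2° = 3.6512 rad; ds/dθ = (πh/(2B)) sin(πβ/B) = (π·(-33)/(2·3.6512)) sin(π·0.2314) = -9.433938 mm/rad

s = 28.8302, ds/dθ = -9.4339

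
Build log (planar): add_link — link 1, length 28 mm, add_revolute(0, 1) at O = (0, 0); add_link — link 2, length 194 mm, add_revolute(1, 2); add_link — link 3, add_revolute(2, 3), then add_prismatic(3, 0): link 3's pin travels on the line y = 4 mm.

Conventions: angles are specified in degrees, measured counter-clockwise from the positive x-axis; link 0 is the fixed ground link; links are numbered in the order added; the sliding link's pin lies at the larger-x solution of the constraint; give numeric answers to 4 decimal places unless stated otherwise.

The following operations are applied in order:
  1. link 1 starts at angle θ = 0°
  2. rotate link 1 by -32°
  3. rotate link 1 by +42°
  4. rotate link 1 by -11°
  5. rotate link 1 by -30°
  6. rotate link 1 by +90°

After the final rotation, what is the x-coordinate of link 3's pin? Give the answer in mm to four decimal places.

geometry: r = 28 mm, L = 194 mm, e = 4 mm; θ starts at 0°
rotate link 1 by -32°: θ ← 0° -32° = -32°
rotate link 1 by +42°: θ ← -32° +42° = 10°
rotate link 1 by -11°: θ ← 10° -11° = -1°
rotate link 1 by -30°: θ ← -1° -30° = -31°
rotate link 1 by +90°: θ ← -31° +90° = 59°
crank pin P = (r cos θ, r sin θ) = (14.421066, 24.000684)
h = r sin θ − e = 24.000684 − 4 = 20.000684
x = r cos θ + √(L² − h²) = 14.421066 + 192.966247 = 207.387313

207.3873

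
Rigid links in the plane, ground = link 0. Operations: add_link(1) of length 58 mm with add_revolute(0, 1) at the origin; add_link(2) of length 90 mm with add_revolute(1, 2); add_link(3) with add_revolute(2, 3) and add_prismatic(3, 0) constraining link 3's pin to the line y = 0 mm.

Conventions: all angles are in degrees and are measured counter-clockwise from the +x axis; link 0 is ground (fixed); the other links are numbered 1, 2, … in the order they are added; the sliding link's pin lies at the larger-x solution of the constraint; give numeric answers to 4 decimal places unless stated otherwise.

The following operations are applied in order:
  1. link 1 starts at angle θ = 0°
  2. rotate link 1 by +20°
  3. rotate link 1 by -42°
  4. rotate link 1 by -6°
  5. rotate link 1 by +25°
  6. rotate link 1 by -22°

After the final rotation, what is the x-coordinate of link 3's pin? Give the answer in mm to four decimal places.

geometry: r = 58 mm, L = 90 mm, e = 0 mm; θ starts at 0°
rotate link 1 by +20°: θ ← 0° +20° = 20°
rotate link 1 by -42°: θ ← 20° -42° = -22°
rotate link 1 by -6°: θ ← -22° -6° = -28°
rotate link 1 by +25°: θ ← -28° +25° = -3°
rotate link 1 by -22°: θ ← -3° -22° = -25°
crank pin P = (r cos θ, r sin θ) = (52.565852, -24.511859)
h = r sin θ − e = -24.511859 − 0 = -24.511859
x = r cos θ + √(L² − h²) = 52.565852 + 86.597741 = 139.163593

139.1636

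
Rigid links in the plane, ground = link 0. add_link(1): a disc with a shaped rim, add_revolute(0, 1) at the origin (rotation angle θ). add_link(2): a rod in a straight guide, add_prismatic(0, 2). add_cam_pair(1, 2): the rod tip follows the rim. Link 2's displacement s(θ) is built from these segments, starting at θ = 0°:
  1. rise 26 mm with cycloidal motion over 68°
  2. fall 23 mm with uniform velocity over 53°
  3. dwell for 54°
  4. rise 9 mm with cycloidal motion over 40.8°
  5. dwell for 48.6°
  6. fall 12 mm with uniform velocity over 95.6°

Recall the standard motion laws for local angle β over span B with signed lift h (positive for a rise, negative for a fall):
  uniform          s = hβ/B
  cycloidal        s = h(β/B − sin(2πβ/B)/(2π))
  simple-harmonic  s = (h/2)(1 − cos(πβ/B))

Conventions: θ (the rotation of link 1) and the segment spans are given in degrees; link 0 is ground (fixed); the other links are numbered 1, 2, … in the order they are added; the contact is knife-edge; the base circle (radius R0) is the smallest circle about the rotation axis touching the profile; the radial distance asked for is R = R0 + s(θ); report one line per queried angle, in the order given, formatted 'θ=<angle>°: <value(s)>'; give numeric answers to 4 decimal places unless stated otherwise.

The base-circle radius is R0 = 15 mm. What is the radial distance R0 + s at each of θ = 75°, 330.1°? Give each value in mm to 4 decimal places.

segment 1 (0° to 68°, cycloidal, h = 26) is passed completely: s = 0.0000 + (26) = 26.0000
θ = 75° falls in segment 2 (68° to 121°, uniform, h = -23): β = 75 − 68 = 7°, B = 53°; Δs = -23·7/53 = -3.0377; s = 26.0000 − 3.0377 = 22.9623
segment 2 (68° to 121°, uniform, h = -23) is passed completely: s = 26.0000 + (-23) = 3.0000
segment 3 (121° to 175°, dwell): s unchanged at 3.0000
segment 4 (175° to 215.8°, cycloidal, h = 9) is passed completely: s = 3.0000 + (9) = 12.0000
segment 5 (215.8° to 264.4°, dwell): s unchanged at 12.0000
θ = 330.1° falls in segment 6 (264.4° to 360°, uniform, h = -12): β = 330.1 − 264.4 = 65.7°, B = 95.6°; Δs = -12·65.7/95.6 = -8.2469; s = 12.0000 − 8.2469 = 3.7531
θ=75°: R = R0 + s = 15 + 22.9623 = 37.9623
θ=330.1°: R = R0 + s = 15 + 3.7531 = 18.7531

θ=75°: 37.9623
θ=330.1°: 18.7531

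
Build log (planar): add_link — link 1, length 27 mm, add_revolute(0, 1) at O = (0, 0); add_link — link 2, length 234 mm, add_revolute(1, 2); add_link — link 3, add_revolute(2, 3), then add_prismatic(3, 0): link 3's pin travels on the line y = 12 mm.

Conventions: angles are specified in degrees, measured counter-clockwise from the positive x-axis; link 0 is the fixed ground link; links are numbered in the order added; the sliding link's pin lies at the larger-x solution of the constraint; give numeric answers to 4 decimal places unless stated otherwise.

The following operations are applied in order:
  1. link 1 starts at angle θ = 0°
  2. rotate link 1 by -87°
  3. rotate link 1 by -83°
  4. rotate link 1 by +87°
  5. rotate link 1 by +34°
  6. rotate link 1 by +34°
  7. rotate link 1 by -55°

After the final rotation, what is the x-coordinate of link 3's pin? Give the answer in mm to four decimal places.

geometry: r = 27 mm, L = 234 mm, e = 12 mm; θ starts at 0°
rotate link 1 by -87°: θ ← 0° -87° = -87°
rotate link 1 by -83°: θ ← -87° -83° = -170°
rotate link 1 by +87°: θ ← -170° +87° = -83°
rotate link 1 by +34°: θ ← -83° +34° = -49°
rotate link 1 by +34°: θ ← -49° +34° = -15°
rotate link 1 by -55°: θ ← -15° -55° = -70°
crank pin P = (r cos θ, r sin θ) = (9.234544, -25.371701)
h = r sin θ − e = -25.371701 − 12 = -37.371701
x = r cos θ + √(L² − h²) = 9.234544 + 230.996441 = 240.230985

240.2310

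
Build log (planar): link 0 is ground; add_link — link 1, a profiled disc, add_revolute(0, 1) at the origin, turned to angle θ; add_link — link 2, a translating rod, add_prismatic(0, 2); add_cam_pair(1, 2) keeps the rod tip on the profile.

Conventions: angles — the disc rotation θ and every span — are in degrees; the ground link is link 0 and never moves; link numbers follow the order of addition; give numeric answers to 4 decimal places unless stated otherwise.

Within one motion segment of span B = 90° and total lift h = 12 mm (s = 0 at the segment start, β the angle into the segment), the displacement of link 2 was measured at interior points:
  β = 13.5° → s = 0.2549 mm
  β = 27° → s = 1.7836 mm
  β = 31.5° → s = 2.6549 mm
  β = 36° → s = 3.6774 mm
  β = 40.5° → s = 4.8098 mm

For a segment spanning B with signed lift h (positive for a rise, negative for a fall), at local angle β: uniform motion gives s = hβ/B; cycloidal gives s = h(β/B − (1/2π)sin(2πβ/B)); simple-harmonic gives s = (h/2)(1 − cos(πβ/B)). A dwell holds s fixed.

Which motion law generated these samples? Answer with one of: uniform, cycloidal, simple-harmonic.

candidates at β/B = r: uniform s = h·r (linear in β); cycloidal s = h·(r − sin(2πr)/(2π)); simple-harmonic s = (h/2)(1 − cos(πr))
β=13.5°: printed 0.2549 | uniform 1.8000, cycloidal 0.2549, simple-harmonic 0.6540
β=27°: printed 1.7836 | uniform 3.6000, cycloidal 1.7836, simple-harmonic 2.4733
β=31.5°: printed 2.6549 | uniform 4.2000, cycloidal 2.6549, simple-harmonic 3.2761
β=36°: printed 3.6774 | uniform 4.8000, cycloidal 3.6774, simple-harmonic 4.1459
β=40.5°: printed 4.8098 | uniform 5.4000, cycloidal 4.8098, simple-harmonic 5.0614
only one law matches every sample → cycloidal

cycloidal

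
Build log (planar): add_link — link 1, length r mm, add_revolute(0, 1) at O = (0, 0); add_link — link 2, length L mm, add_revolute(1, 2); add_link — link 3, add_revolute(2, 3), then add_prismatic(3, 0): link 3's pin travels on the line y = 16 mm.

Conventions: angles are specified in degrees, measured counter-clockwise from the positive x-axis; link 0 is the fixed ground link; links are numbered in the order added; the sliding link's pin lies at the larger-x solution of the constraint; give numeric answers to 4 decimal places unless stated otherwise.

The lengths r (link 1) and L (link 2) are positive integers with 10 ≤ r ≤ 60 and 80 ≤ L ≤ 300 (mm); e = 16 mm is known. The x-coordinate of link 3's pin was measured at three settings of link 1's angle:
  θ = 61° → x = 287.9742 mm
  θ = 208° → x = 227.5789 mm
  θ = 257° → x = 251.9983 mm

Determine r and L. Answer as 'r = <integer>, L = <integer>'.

constraint per measurement: (x − r cos θ)² + (r sin θ − e)² = L²
subtracting the θ₁ and θ₂ equations cancels the r² and L² terms:
r = (x₁² − x₂²) / (2[(x₁cos θ₁ + e sin θ₁) − (x₂cos θ₂ + e sin θ₂)]) = 43.0000 → r = 43
L² = (x₁ − r cos θ₁)² + (r sin θ₁ − e)² = 71823.9742 → L = 268.0000 → L = 268
check at θ₃=257°: x = 251.9983 (printed 251.9983) ✓

r = 43, L = 268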